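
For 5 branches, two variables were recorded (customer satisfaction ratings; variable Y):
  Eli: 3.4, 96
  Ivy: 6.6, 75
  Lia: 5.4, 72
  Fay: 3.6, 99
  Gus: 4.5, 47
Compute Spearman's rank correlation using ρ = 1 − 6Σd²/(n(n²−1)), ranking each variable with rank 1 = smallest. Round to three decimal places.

Ranks of variable 1: 1, 5, 4, 2, 3
Ranks of variable 2: 4, 3, 2, 5, 1
d = r₁ − r₂: -3, 2, 2, -3, 2
d²: 9, 4, 4, 9, 4; Σd² = 30
ρ = 1 − 6·30/(5·24) = 1 − 180/120 = -0.500

-0.500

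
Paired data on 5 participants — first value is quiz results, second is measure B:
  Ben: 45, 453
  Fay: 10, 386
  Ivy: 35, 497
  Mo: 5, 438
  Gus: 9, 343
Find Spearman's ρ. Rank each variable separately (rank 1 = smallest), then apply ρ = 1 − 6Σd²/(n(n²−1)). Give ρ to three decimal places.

Ranks of variable 1: 5, 3, 4, 1, 2
Ranks of variable 2: 4, 2, 5, 3, 1
d = r₁ − r₂: 1, 1, -1, -2, 1
d²: 1, 1, 1, 4, 1; Σd² = 8
ρ = 1 − 6·8/(5·24) = 1 − 48/120 = 0.600

0.600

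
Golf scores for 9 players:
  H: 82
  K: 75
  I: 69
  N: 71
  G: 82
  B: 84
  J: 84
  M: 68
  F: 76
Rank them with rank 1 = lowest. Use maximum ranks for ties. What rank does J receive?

9

Sorted (ascending): 68, 69, 71, 75, 76, 82, 82, 84, 84
The 2 values of 82 occupy positions 6–7 → each gets rank 7.
The 2 values of 84 occupy positions 8–9 → each gets rank 9.
J has value 84 → rank 9.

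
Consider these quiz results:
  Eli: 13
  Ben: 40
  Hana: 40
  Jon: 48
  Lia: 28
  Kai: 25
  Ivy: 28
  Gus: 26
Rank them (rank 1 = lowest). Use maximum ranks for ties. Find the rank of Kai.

2

Sorted (ascending): 13, 25, 26, 28, 28, 40, 40, 48
The 2 values of 28 occupy positions 4–5 → each gets rank 5.
The 2 values of 40 occupy positions 6–7 → each gets rank 7.
Kai has value 25 → rank 2.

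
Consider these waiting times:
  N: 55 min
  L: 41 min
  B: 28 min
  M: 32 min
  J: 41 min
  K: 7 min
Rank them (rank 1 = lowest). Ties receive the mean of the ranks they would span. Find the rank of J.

4.5

Sorted (ascending): 7, 28, 32, 41, 41, 55
The 2 values of 41 occupy positions 4–5 → average rank (4+5)/2 = 4.5.
J has value 41 min → rank 4.5.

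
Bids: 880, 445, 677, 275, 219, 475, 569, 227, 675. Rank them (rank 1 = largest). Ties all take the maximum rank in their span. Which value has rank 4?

Sorted (descending): 880, 677, 675, 569, 475, 445, 275, 227, 219
No ties — each value takes its position as its rank.
Rank 4 → value 569.

569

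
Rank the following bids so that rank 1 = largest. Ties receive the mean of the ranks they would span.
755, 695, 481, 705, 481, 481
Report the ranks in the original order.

1, 3, 5, 2, 5, 5

Sorted (descending): 755, 705, 695, 481, 481, 481
The 3 values of 481 occupy positions 4–6 → average rank 5.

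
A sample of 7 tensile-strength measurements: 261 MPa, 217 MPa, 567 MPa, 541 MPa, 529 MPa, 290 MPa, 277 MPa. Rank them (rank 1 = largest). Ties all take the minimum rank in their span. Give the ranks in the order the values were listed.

6, 7, 1, 2, 3, 4, 5

Sorted (descending): 567, 541, 529, 290, 277, 261, 217
No ties — each value takes its position as its rank.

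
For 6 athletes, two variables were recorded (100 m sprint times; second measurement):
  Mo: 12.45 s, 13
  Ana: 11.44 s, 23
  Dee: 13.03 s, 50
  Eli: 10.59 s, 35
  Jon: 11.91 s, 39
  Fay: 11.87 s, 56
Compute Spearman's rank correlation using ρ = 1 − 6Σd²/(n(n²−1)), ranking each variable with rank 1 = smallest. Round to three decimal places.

0.143

Ranks of variable 1: 5, 2, 6, 1, 4, 3
Ranks of variable 2: 1, 2, 5, 3, 4, 6
d = r₁ − r₂: 4, 0, 1, -2, 0, -3
d²: 16, 0, 1, 4, 0, 9; Σd² = 30
ρ = 1 − 6·30/(6·35) = 1 − 180/210 = 0.143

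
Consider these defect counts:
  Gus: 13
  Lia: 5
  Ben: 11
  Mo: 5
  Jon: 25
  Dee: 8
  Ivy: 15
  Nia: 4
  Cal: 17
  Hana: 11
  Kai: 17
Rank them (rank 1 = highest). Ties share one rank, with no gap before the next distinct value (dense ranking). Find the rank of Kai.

Sorted (descending): 25, 17, 17, 15, 13, 11, 11, 8, 5, 5, 4
The 2 values of 17 share dense rank 2.
The 2 values of 11 share dense rank 5.
The 2 values of 5 share dense rank 7.
Remaining distinct values take the next consecutive integers.
Kai has value 17 → rank 2.

2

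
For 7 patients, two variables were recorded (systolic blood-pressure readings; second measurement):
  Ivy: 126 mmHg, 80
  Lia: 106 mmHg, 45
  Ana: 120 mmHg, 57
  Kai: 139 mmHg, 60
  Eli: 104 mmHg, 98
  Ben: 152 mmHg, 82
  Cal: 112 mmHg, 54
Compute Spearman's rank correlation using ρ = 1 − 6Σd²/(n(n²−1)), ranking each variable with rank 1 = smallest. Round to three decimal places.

0.214

Ranks of variable 1: 5, 2, 4, 6, 1, 7, 3
Ranks of variable 2: 5, 1, 3, 4, 7, 6, 2
d = r₁ − r₂: 0, 1, 1, 2, -6, 1, 1
d²: 0, 1, 1, 4, 36, 1, 1; Σd² = 44
ρ = 1 − 6·44/(7·48) = 1 − 264/336 = 0.214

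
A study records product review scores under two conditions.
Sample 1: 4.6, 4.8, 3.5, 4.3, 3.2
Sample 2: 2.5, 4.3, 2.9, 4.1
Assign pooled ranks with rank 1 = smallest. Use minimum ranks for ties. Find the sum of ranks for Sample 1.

Sorted (ascending): 2.5, 2.9, 3.2, 3.5, 4.1, 4.3, 4.3, 4.6, 4.8
The 2 values of 4.3 occupy positions 6–7 → each gets rank 6.
Sample 1 values → pooled ranks: 4.6→8, 4.8→9, 3.5→4, 4.3→6, 3.2→3
Rank sum = 8 + 9 + 4 + 6 + 3 = 30

30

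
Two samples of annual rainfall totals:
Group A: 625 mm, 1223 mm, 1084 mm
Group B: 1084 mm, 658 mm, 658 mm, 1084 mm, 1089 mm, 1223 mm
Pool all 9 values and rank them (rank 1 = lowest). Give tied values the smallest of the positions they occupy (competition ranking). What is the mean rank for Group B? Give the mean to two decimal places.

Sorted (ascending): 625, 658, 658, 1084, 1084, 1084, 1089, 1223, 1223
The 2 values of 658 occupy positions 2–3 → each gets rank 2.
The 3 values of 1084 occupy positions 4–6 → each gets rank 4.
The 2 values of 1223 occupy positions 8–9 → each gets rank 8.
Group B values → pooled ranks: 1084→4, 658→2, 658→2, 1084→4, 1089→7, 1223→8
Mean rank = (4 + 2 + 2 + 4 + 7 + 8) / 6 = 4.50

4.50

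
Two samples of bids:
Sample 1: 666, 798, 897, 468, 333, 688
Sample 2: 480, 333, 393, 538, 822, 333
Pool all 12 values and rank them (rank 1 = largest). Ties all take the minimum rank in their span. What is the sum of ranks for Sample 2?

Sorted (descending): 897, 822, 798, 688, 666, 538, 480, 468, 393, 333, 333, 333
The 3 values of 333 occupy positions 10–12 → each gets rank 10.
Sample 2 values → pooled ranks: 480→7, 333→10, 393→9, 538→6, 822→2, 333→10
Rank sum = 7 + 10 + 9 + 6 + 2 + 10 = 44

44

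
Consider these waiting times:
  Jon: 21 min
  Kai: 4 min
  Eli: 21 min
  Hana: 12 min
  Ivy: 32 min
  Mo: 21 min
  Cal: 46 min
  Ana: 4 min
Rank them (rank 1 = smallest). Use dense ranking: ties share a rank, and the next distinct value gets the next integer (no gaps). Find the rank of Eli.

3

Sorted (ascending): 4, 4, 12, 21, 21, 21, 32, 46
The 2 values of 4 share dense rank 1.
The 3 values of 21 share dense rank 3.
Remaining distinct values take the next consecutive integers.
Eli has value 21 min → rank 3.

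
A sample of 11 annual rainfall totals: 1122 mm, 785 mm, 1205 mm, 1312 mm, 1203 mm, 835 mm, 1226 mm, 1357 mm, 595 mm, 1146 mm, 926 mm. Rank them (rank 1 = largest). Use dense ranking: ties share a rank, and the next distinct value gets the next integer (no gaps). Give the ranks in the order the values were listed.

7, 10, 4, 2, 5, 9, 3, 1, 11, 6, 8

Sorted (descending): 1357, 1312, 1226, 1205, 1203, 1146, 1122, 926, 835, 785, 595
No ties — each value takes its position as its rank.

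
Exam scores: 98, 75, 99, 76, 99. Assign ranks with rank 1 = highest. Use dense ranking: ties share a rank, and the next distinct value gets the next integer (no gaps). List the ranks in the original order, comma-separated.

Sorted (descending): 99, 99, 98, 76, 75
The 2 values of 99 share dense rank 1.
Remaining distinct values take the next consecutive integers.

2, 4, 1, 3, 1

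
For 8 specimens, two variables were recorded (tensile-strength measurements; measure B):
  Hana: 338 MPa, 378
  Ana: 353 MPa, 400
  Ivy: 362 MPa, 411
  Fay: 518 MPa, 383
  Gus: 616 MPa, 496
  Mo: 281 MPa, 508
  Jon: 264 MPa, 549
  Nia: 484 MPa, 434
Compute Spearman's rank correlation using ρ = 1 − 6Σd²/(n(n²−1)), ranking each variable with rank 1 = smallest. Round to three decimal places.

Ranks of variable 1: 3, 4, 5, 7, 8, 2, 1, 6
Ranks of variable 2: 1, 3, 4, 2, 6, 7, 8, 5
d = r₁ − r₂: 2, 1, 1, 5, 2, -5, -7, 1
d²: 4, 1, 1, 25, 4, 25, 49, 1; Σd² = 110
ρ = 1 − 6·110/(8·63) = 1 − 660/504 = -0.310

-0.310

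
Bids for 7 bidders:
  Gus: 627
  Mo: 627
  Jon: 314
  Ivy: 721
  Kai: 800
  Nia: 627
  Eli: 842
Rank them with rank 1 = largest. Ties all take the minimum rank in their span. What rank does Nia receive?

Sorted (descending): 842, 800, 721, 627, 627, 627, 314
The 3 values of 627 occupy positions 4–6 → each gets rank 4.
Nia has value 627 → rank 4.

4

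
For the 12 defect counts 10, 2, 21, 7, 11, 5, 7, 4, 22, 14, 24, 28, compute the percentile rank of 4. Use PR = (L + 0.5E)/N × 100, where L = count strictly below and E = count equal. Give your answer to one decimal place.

12.5

N = 12.
Strictly below 4: 1. Equal to 4: 1.
PR = (1 + 0.5·1)/12 × 100 = 12.5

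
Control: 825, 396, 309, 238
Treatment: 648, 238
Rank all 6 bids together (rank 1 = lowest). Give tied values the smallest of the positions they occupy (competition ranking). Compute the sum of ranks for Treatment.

Sorted (ascending): 238, 238, 309, 396, 648, 825
The 2 values of 238 occupy positions 1–2 → each gets rank 1.
Treatment values → pooled ranks: 648→5, 238→1
Rank sum = 5 + 1 = 6

6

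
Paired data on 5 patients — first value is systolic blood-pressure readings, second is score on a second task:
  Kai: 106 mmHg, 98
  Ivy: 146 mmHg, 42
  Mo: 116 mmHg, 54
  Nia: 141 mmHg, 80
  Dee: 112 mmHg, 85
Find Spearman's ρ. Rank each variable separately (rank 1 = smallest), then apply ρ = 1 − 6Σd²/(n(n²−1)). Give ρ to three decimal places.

Ranks of variable 1: 1, 5, 3, 4, 2
Ranks of variable 2: 5, 1, 2, 3, 4
d = r₁ − r₂: -4, 4, 1, 1, -2
d²: 16, 16, 1, 1, 4; Σd² = 38
ρ = 1 − 6·38/(5·24) = 1 − 228/120 = -0.900

-0.900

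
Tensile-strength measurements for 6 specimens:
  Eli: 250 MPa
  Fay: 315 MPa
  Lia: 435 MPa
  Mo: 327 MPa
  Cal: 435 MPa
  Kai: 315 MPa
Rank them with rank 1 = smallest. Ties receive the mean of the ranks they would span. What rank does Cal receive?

Sorted (ascending): 250, 315, 315, 327, 435, 435
The 2 values of 315 occupy positions 2–3 → average rank (2+3)/2 = 2.5.
The 2 values of 435 occupy positions 5–6 → average rank (5+6)/2 = 5.5.
Cal has value 435 MPa → rank 5.5.

5.5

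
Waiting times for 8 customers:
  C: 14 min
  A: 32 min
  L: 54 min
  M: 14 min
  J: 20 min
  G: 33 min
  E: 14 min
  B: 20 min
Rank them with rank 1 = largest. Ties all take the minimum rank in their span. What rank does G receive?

Sorted (descending): 54, 33, 32, 20, 20, 14, 14, 14
The 2 values of 20 occupy positions 4–5 → each gets rank 4.
The 3 values of 14 occupy positions 6–8 → each gets rank 6.
G has value 33 min → rank 2.

2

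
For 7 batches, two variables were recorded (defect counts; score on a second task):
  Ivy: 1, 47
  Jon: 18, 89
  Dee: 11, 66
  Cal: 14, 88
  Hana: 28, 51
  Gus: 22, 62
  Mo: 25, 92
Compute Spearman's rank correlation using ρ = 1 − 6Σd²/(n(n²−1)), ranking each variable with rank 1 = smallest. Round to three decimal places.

Ranks of variable 1: 1, 4, 2, 3, 7, 5, 6
Ranks of variable 2: 1, 6, 4, 5, 2, 3, 7
d = r₁ − r₂: 0, -2, -2, -2, 5, 2, -1
d²: 0, 4, 4, 4, 25, 4, 1; Σd² = 42
ρ = 1 − 6·42/(7·48) = 1 − 252/336 = 0.250

0.250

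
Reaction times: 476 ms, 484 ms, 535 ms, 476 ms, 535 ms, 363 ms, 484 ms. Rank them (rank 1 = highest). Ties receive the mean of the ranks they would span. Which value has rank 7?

363

Sorted (descending): 535, 535, 484, 484, 476, 476, 363
The 2 values of 535 occupy positions 1–2 → average rank (1+2)/2 = 1.5.
The 2 values of 484 occupy positions 3–4 → average rank (3+4)/2 = 3.5.
The 2 values of 476 occupy positions 5–6 → average rank (5+6)/2 = 5.5.
Rank 7 → value 363.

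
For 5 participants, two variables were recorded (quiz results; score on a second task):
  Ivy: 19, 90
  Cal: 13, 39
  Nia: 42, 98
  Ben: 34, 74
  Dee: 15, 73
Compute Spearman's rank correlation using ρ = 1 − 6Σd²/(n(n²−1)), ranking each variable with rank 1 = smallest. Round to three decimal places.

0.900

Ranks of variable 1: 3, 1, 5, 4, 2
Ranks of variable 2: 4, 1, 5, 3, 2
d = r₁ − r₂: -1, 0, 0, 1, 0
d²: 1, 0, 0, 1, 0; Σd² = 2
ρ = 1 − 6·2/(5·24) = 1 − 12/120 = 0.900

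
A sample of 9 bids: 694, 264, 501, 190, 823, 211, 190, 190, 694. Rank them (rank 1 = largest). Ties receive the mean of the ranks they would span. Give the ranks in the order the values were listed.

Sorted (descending): 823, 694, 694, 501, 264, 211, 190, 190, 190
The 2 values of 694 occupy positions 2–3 → average rank (2+3)/2 = 2.5.
The 3 values of 190 occupy positions 7–9 → average rank 8.

2.5, 5, 4, 8, 1, 6, 8, 8, 2.5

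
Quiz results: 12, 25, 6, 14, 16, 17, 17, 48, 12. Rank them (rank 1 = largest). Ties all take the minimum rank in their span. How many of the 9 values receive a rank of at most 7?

8

Sorted (descending): 48, 25, 17, 17, 16, 14, 12, 12, 6
The 2 values of 17 occupy positions 3–4 → each gets rank 3.
The 2 values of 12 occupy positions 7–8 → each gets rank 7.
Ranks ≤ 7: {1, 2, 3, 3, 5, 6, 7, 7} → 8 values.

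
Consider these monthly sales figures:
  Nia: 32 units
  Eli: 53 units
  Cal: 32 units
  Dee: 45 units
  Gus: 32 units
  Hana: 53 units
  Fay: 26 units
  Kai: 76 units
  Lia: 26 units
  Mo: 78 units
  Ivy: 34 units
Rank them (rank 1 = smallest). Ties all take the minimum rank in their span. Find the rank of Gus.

Sorted (ascending): 26, 26, 32, 32, 32, 34, 45, 53, 53, 76, 78
The 2 values of 26 occupy positions 1–2 → each gets rank 1.
The 3 values of 32 occupy positions 3–5 → each gets rank 3.
The 2 values of 53 occupy positions 8–9 → each gets rank 8.
Gus has value 32 units → rank 3.

3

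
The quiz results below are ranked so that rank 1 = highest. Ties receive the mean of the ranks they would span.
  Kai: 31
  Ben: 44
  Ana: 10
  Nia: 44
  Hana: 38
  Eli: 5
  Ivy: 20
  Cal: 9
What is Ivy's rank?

5

Sorted (descending): 44, 44, 38, 31, 20, 10, 9, 5
The 2 values of 44 occupy positions 1–2 → average rank (1+2)/2 = 1.5.
Ivy has value 20 → rank 5.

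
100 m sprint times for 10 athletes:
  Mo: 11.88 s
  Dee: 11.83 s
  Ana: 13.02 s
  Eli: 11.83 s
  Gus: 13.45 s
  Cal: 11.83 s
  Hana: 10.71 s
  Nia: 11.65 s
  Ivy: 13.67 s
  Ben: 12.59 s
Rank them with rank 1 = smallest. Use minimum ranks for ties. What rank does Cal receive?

Sorted (ascending): 10.71, 11.65, 11.83, 11.83, 11.83, 11.88, 12.59, 13.02, 13.45, 13.67
The 3 values of 11.83 occupy positions 3–5 → each gets rank 3.
Cal has value 11.83 s → rank 3.

3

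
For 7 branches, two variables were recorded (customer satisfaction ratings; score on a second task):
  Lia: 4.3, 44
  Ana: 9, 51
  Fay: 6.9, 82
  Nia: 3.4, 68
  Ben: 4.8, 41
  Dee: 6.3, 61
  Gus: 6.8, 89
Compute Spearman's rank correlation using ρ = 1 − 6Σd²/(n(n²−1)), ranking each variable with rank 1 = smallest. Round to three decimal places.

0.286

Ranks of variable 1: 2, 7, 6, 1, 3, 4, 5
Ranks of variable 2: 2, 3, 6, 5, 1, 4, 7
d = r₁ − r₂: 0, 4, 0, -4, 2, 0, -2
d²: 0, 16, 0, 16, 4, 0, 4; Σd² = 40
ρ = 1 − 6·40/(7·48) = 1 − 240/336 = 0.286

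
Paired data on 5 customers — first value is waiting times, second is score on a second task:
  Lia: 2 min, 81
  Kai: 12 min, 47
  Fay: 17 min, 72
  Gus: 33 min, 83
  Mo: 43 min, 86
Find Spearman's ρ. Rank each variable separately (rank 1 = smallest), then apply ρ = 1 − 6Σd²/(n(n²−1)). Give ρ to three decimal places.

Ranks of variable 1: 1, 2, 3, 4, 5
Ranks of variable 2: 3, 1, 2, 4, 5
d = r₁ − r₂: -2, 1, 1, 0, 0
d²: 4, 1, 1, 0, 0; Σd² = 6
ρ = 1 − 6·6/(5·24) = 1 − 36/120 = 0.700

0.700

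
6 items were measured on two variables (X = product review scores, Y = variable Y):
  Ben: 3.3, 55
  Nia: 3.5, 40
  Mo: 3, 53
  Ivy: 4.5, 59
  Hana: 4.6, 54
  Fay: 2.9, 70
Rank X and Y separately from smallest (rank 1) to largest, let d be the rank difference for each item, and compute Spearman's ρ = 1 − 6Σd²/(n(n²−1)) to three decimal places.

Ranks of variable 1: 3, 4, 2, 5, 6, 1
Ranks of variable 2: 4, 1, 2, 5, 3, 6
d = r₁ − r₂: -1, 3, 0, 0, 3, -5
d²: 1, 9, 0, 0, 9, 25; Σd² = 44
ρ = 1 − 6·44/(6·35) = 1 − 264/210 = -0.257

-0.257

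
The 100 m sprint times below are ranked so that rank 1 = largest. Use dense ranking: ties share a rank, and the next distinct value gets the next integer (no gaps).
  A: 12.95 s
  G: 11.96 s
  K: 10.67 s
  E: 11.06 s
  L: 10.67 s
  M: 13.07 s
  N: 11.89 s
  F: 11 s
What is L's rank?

7

Sorted (descending): 13.07, 12.95, 11.96, 11.89, 11.06, 11, 10.67, 10.67
The 2 values of 10.67 share dense rank 7.
Remaining distinct values take the next consecutive integers.
L has value 10.67 s → rank 7.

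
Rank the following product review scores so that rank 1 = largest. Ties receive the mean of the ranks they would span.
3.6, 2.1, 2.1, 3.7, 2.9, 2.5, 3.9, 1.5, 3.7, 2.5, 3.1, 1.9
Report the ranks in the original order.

4, 9.5, 9.5, 2.5, 6, 7.5, 1, 12, 2.5, 7.5, 5, 11

Sorted (descending): 3.9, 3.7, 3.7, 3.6, 3.1, 2.9, 2.5, 2.5, 2.1, 2.1, 1.9, 1.5
The 2 values of 3.7 occupy positions 2–3 → average rank (2+3)/2 = 2.5.
The 2 values of 2.5 occupy positions 7–8 → average rank (7+8)/2 = 7.5.
The 2 values of 2.1 occupy positions 9–10 → average rank (9+10)/2 = 9.5.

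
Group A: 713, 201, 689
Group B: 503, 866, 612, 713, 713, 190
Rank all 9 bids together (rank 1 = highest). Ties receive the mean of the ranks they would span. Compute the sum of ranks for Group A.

Sorted (descending): 866, 713, 713, 713, 689, 612, 503, 201, 190
The 3 values of 713 occupy positions 2–4 → average rank 3.
Group A values → pooled ranks: 713→3, 201→8, 689→5
Rank sum = 3 + 8 + 5 = 16

16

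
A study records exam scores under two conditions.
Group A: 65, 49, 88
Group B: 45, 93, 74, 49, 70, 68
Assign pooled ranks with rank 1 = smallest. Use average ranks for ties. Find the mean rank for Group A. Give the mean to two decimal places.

Sorted (ascending): 45, 49, 49, 65, 68, 70, 74, 88, 93
The 2 values of 49 occupy positions 2–3 → average rank (2+3)/2 = 2.5.
Group A values → pooled ranks: 65→4, 49→2.5, 88→8
Mean rank = (4 + 2.5 + 8) / 3 = 4.83

4.83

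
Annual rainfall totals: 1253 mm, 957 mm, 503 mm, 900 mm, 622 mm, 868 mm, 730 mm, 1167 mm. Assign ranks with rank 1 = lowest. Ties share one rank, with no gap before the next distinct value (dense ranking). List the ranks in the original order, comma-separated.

8, 6, 1, 5, 2, 4, 3, 7

Sorted (ascending): 503, 622, 730, 868, 900, 957, 1167, 1253
No ties — each value takes its position as its rank.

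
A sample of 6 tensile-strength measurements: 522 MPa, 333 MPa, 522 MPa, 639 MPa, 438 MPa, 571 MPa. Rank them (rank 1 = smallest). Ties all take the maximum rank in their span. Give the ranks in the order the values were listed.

4, 1, 4, 6, 2, 5

Sorted (ascending): 333, 438, 522, 522, 571, 639
The 2 values of 522 occupy positions 3–4 → each gets rank 4.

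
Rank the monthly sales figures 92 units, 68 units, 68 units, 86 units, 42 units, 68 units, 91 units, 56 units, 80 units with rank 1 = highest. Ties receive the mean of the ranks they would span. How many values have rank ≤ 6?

7

Sorted (descending): 92, 91, 86, 80, 68, 68, 68, 56, 42
The 3 values of 68 occupy positions 5–7 → average rank 6.
Ranks ≤ 6: {1, 2, 3, 4, 6, 6, 6} → 7 values.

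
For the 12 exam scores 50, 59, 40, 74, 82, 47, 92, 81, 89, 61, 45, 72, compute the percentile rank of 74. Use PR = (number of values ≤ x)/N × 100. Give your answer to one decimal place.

66.7

N = 12.
Strictly below 74: 7. Equal to 74: 1.
PR = 8/12 × 100 = 66.7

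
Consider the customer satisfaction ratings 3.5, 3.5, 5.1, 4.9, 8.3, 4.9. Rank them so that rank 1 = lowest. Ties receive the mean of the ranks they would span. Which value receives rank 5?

5.1

Sorted (ascending): 3.5, 3.5, 4.9, 4.9, 5.1, 8.3
The 2 values of 3.5 occupy positions 1–2 → average rank (1+2)/2 = 1.5.
The 2 values of 4.9 occupy positions 3–4 → average rank (3+4)/2 = 3.5.
Rank 5 → value 5.1.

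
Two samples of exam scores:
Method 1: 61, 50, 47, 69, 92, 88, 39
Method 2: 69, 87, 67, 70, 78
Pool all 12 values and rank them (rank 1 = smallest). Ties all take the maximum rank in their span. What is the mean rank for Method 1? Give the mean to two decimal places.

5.71

Sorted (ascending): 39, 47, 50, 61, 67, 69, 69, 70, 78, 87, 88, 92
The 2 values of 69 occupy positions 6–7 → each gets rank 7.
Method 1 values → pooled ranks: 61→4, 50→3, 47→2, 69→7, 92→12, 88→11, 39→1
Mean rank = (4 + 3 + 2 + 7 + 12 + 11 + 1) / 7 = 5.71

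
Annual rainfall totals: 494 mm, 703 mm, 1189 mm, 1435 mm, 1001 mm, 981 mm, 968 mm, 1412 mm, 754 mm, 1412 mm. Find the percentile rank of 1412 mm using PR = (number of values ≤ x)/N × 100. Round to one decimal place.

90.0

N = 10.
Strictly below 1412: 7. Equal to 1412: 2.
PR = 9/10 × 100 = 90.0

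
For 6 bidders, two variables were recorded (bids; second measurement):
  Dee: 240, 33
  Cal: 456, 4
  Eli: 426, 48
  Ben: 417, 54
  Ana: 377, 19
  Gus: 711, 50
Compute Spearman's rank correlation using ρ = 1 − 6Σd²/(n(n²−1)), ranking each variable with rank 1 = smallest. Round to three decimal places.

Ranks of variable 1: 1, 5, 4, 3, 2, 6
Ranks of variable 2: 3, 1, 4, 6, 2, 5
d = r₁ − r₂: -2, 4, 0, -3, 0, 1
d²: 4, 16, 0, 9, 0, 1; Σd² = 30
ρ = 1 − 6·30/(6·35) = 1 − 180/210 = 0.143

0.143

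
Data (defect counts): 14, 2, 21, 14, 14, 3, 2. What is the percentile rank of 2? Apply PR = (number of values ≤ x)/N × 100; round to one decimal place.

28.6

N = 7.
Strictly below 2: 0. Equal to 2: 2.
PR = 2/7 × 100 = 28.6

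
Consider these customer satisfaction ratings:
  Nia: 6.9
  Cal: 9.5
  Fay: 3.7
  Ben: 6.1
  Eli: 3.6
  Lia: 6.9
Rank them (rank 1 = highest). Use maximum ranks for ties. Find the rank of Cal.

1

Sorted (descending): 9.5, 6.9, 6.9, 6.1, 3.7, 3.6
The 2 values of 6.9 occupy positions 2–3 → each gets rank 3.
Cal has value 9.5 → rank 1.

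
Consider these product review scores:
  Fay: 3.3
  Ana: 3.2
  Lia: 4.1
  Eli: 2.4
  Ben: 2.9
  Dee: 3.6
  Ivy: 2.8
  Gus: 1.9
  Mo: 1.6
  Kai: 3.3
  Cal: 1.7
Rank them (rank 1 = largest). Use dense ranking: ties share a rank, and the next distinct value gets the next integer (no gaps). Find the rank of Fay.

Sorted (descending): 4.1, 3.6, 3.3, 3.3, 3.2, 2.9, 2.8, 2.4, 1.9, 1.7, 1.6
The 2 values of 3.3 share dense rank 3.
Remaining distinct values take the next consecutive integers.
Fay has value 3.3 → rank 3.

3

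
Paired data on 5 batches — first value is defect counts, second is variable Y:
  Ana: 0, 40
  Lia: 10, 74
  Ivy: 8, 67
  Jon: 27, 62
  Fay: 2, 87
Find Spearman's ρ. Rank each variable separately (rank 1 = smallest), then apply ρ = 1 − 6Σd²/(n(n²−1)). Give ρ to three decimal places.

Ranks of variable 1: 1, 4, 3, 5, 2
Ranks of variable 2: 1, 4, 3, 2, 5
d = r₁ − r₂: 0, 0, 0, 3, -3
d²: 0, 0, 0, 9, 9; Σd² = 18
ρ = 1 − 6·18/(5·24) = 1 − 108/120 = 0.100

0.100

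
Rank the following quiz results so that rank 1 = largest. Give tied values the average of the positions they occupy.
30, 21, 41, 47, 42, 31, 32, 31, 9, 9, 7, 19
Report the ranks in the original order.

Sorted (descending): 47, 42, 41, 32, 31, 31, 30, 21, 19, 9, 9, 7
The 2 values of 31 occupy positions 5–6 → average rank (5+6)/2 = 5.5.
The 2 values of 9 occupy positions 10–11 → average rank (10+11)/2 = 10.5.

7, 8, 3, 1, 2, 5.5, 4, 5.5, 10.5, 10.5, 12, 9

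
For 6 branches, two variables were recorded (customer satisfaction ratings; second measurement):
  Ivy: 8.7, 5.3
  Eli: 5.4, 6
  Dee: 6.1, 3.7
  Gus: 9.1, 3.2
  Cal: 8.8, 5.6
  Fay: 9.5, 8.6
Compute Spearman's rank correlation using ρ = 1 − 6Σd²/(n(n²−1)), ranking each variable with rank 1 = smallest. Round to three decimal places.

0.086

Ranks of variable 1: 3, 1, 2, 5, 4, 6
Ranks of variable 2: 3, 5, 2, 1, 4, 6
d = r₁ − r₂: 0, -4, 0, 4, 0, 0
d²: 0, 16, 0, 16, 0, 0; Σd² = 32
ρ = 1 − 6·32/(6·35) = 1 − 192/210 = 0.086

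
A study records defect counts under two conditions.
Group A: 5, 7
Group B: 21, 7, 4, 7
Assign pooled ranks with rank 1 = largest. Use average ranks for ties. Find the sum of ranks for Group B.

13

Sorted (descending): 21, 7, 7, 7, 5, 4
The 3 values of 7 occupy positions 2–4 → average rank 3.
Group B values → pooled ranks: 21→1, 7→3, 4→6, 7→3
Rank sum = 1 + 3 + 6 + 3 = 13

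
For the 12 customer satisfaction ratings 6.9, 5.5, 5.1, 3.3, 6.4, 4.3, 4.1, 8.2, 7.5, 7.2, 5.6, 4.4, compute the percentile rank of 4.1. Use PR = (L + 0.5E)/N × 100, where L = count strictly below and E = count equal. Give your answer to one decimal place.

12.5

N = 12.
Strictly below 4.1: 1. Equal to 4.1: 1.
PR = (1 + 0.5·1)/12 × 100 = 12.5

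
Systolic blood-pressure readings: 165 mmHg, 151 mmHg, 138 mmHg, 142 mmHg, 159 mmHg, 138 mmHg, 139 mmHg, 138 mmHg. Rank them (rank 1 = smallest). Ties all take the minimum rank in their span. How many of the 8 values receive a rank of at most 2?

Sorted (ascending): 138, 138, 138, 139, 142, 151, 159, 165
The 3 values of 138 occupy positions 1–3 → each gets rank 1.
Ranks ≤ 2: {1, 1, 1} → 3 values.

3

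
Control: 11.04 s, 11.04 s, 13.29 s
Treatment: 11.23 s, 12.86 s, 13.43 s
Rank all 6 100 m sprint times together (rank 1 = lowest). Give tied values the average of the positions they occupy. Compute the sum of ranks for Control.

Sorted (ascending): 11.04, 11.04, 11.23, 12.86, 13.29, 13.43
The 2 values of 11.04 occupy positions 1–2 → average rank (1+2)/2 = 1.5.
Control values → pooled ranks: 11.04→1.5, 11.04→1.5, 13.29→5
Rank sum = 1.5 + 1.5 + 5 = 8

8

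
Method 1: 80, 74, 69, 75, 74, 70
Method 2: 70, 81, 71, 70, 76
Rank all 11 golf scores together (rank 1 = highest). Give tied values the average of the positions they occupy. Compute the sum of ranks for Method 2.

29

Sorted (descending): 81, 80, 76, 75, 74, 74, 71, 70, 70, 70, 69
The 2 values of 74 occupy positions 5–6 → average rank (5+6)/2 = 5.5.
The 3 values of 70 occupy positions 8–10 → average rank 9.
Method 2 values → pooled ranks: 70→9, 81→1, 71→7, 70→9, 76→3
Rank sum = 9 + 1 + 7 + 9 + 3 = 29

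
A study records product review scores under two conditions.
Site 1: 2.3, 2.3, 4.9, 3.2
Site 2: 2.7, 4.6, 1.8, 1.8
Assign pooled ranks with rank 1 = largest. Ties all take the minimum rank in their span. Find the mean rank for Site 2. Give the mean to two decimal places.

5.00

Sorted (descending): 4.9, 4.6, 3.2, 2.7, 2.3, 2.3, 1.8, 1.8
The 2 values of 2.3 occupy positions 5–6 → each gets rank 5.
The 2 values of 1.8 occupy positions 7–8 → each gets rank 7.
Site 2 values → pooled ranks: 2.7→4, 4.6→2, 1.8→7, 1.8→7
Mean rank = (4 + 2 + 7 + 7) / 4 = 5.00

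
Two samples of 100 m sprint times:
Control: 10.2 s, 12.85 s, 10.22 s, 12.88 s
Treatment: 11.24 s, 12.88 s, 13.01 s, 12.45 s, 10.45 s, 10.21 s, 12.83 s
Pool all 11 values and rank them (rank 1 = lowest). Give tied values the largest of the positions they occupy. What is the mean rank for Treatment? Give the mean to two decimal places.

Sorted (ascending): 10.2, 10.21, 10.22, 10.45, 11.24, 12.45, 12.83, 12.85, 12.88, 12.88, 13.01
The 2 values of 12.88 occupy positions 9–10 → each gets rank 10.
Treatment values → pooled ranks: 11.24→5, 12.88→10, 13.01→11, 12.45→6, 10.45→4, 10.21→2, 12.83→7
Mean rank = (5 + 10 + 11 + 6 + 4 + 2 + 7) / 7 = 6.43

6.43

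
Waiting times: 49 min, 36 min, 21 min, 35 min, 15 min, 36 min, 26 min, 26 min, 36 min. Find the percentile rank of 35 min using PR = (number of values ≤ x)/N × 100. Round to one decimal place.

55.6

N = 9.
Strictly below 35: 4. Equal to 35: 1.
PR = 5/9 × 100 = 55.6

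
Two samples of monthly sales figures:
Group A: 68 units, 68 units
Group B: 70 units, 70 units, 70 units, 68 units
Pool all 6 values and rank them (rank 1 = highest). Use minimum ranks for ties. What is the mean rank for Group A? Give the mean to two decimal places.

Sorted (descending): 70, 70, 70, 68, 68, 68
The 3 values of 70 occupy positions 1–3 → each gets rank 1.
The 3 values of 68 occupy positions 4–6 → each gets rank 4.
Group A values → pooled ranks: 68→4, 68→4
Mean rank = (4 + 4) / 2 = 4.00

4.00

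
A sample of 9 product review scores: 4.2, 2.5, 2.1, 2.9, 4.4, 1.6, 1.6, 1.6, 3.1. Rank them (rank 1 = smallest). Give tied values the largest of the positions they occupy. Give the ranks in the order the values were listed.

8, 5, 4, 6, 9, 3, 3, 3, 7

Sorted (ascending): 1.6, 1.6, 1.6, 2.1, 2.5, 2.9, 3.1, 4.2, 4.4
The 3 values of 1.6 occupy positions 1–3 → each gets rank 3.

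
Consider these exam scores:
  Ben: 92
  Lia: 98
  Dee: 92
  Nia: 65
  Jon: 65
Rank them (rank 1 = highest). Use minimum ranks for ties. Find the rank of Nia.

4

Sorted (descending): 98, 92, 92, 65, 65
The 2 values of 92 occupy positions 2–3 → each gets rank 2.
The 2 values of 65 occupy positions 4–5 → each gets rank 4.
Nia has value 65 → rank 4.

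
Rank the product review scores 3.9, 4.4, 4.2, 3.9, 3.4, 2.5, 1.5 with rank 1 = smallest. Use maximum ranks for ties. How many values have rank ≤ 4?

3

Sorted (ascending): 1.5, 2.5, 3.4, 3.9, 3.9, 4.2, 4.4
The 2 values of 3.9 occupy positions 4–5 → each gets rank 5.
Ranks ≤ 4: {1, 2, 3} → 3 values.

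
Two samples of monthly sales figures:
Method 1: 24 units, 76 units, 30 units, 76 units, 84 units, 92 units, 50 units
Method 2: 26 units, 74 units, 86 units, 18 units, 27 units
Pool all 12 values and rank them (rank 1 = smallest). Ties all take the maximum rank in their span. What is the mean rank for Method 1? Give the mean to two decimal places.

Sorted (ascending): 18, 24, 26, 27, 30, 50, 74, 76, 76, 84, 86, 92
The 2 values of 76 occupy positions 8–9 → each gets rank 9.
Method 1 values → pooled ranks: 24→2, 76→9, 30→5, 76→9, 84→10, 92→12, 50→6
Mean rank = (2 + 9 + 5 + 9 + 10 + 12 + 6) / 7 = 7.57

7.57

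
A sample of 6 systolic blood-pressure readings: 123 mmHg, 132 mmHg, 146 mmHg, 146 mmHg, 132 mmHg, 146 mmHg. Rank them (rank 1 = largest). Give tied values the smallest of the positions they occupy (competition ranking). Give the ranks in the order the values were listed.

6, 4, 1, 1, 4, 1

Sorted (descending): 146, 146, 146, 132, 132, 123
The 3 values of 146 occupy positions 1–3 → each gets rank 1.
The 2 values of 132 occupy positions 4–5 → each gets rank 4.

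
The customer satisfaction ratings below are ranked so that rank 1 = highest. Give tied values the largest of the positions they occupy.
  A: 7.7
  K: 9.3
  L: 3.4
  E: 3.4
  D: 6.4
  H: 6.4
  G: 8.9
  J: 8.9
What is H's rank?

Sorted (descending): 9.3, 8.9, 8.9, 7.7, 6.4, 6.4, 3.4, 3.4
The 2 values of 8.9 occupy positions 2–3 → each gets rank 3.
The 2 values of 6.4 occupy positions 5–6 → each gets rank 6.
The 2 values of 3.4 occupy positions 7–8 → each gets rank 8.
H has value 6.4 → rank 6.

6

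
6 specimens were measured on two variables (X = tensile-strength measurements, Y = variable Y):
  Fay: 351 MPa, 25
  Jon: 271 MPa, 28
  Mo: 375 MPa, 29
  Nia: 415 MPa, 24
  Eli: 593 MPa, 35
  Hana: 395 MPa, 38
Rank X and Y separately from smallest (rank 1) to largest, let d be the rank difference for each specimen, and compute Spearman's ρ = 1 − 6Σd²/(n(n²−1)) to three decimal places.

0.257

Ranks of variable 1: 2, 1, 3, 5, 6, 4
Ranks of variable 2: 2, 3, 4, 1, 5, 6
d = r₁ − r₂: 0, -2, -1, 4, 1, -2
d²: 0, 4, 1, 16, 1, 4; Σd² = 26
ρ = 1 − 6·26/(6·35) = 1 − 156/210 = 0.257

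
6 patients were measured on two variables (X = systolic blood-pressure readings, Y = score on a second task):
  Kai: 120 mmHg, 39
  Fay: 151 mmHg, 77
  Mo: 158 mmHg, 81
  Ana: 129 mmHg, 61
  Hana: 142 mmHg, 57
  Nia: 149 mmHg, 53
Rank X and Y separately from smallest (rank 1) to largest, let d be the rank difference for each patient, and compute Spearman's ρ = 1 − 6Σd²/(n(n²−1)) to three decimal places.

Ranks of variable 1: 1, 5, 6, 2, 3, 4
Ranks of variable 2: 1, 5, 6, 4, 3, 2
d = r₁ − r₂: 0, 0, 0, -2, 0, 2
d²: 0, 0, 0, 4, 0, 4; Σd² = 8
ρ = 1 − 6·8/(6·35) = 1 − 48/210 = 0.771

0.771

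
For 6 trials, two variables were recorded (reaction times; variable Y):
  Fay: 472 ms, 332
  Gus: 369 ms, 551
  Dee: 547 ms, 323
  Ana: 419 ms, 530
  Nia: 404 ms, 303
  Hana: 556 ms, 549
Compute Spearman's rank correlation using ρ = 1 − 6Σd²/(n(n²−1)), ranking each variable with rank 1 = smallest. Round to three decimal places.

-0.086

Ranks of variable 1: 4, 1, 5, 3, 2, 6
Ranks of variable 2: 3, 6, 2, 4, 1, 5
d = r₁ − r₂: 1, -5, 3, -1, 1, 1
d²: 1, 25, 9, 1, 1, 1; Σd² = 38
ρ = 1 − 6·38/(6·35) = 1 − 228/210 = -0.086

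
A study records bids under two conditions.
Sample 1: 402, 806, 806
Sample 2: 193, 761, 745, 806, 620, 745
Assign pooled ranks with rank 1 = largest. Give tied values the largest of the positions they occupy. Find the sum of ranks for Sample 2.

Sorted (descending): 806, 806, 806, 761, 745, 745, 620, 402, 193
The 3 values of 806 occupy positions 1–3 → each gets rank 3.
The 2 values of 745 occupy positions 5–6 → each gets rank 6.
Sample 2 values → pooled ranks: 193→9, 761→4, 745→6, 806→3, 620→7, 745→6
Rank sum = 9 + 4 + 6 + 3 + 7 + 6 = 35

35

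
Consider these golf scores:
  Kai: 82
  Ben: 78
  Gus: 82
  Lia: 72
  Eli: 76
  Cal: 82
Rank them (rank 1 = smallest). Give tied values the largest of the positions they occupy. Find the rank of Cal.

6

Sorted (ascending): 72, 76, 78, 82, 82, 82
The 3 values of 82 occupy positions 4–6 → each gets rank 6.
Cal has value 82 → rank 6.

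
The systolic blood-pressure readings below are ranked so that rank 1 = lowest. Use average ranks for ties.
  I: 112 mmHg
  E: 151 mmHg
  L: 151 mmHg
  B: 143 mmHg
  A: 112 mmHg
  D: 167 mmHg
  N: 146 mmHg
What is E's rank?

Sorted (ascending): 112, 112, 143, 146, 151, 151, 167
The 2 values of 112 occupy positions 1–2 → average rank (1+2)/2 = 1.5.
The 2 values of 151 occupy positions 5–6 → average rank (5+6)/2 = 5.5.
E has value 151 mmHg → rank 5.5.

5.5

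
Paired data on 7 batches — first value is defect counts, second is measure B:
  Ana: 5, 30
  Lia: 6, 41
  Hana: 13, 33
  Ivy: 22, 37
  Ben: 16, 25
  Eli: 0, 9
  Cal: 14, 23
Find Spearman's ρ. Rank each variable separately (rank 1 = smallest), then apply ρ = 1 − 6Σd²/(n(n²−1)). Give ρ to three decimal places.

Ranks of variable 1: 2, 3, 4, 7, 6, 1, 5
Ranks of variable 2: 4, 7, 5, 6, 3, 1, 2
d = r₁ − r₂: -2, -4, -1, 1, 3, 0, 3
d²: 4, 16, 1, 1, 9, 0, 9; Σd² = 40
ρ = 1 − 6·40/(7·48) = 1 − 240/336 = 0.286

0.286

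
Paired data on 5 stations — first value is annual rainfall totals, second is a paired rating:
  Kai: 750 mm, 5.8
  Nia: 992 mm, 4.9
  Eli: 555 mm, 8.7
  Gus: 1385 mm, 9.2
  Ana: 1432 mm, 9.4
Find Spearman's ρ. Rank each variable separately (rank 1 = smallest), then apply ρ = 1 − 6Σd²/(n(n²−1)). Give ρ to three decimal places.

0.600

Ranks of variable 1: 2, 3, 1, 4, 5
Ranks of variable 2: 2, 1, 3, 4, 5
d = r₁ − r₂: 0, 2, -2, 0, 0
d²: 0, 4, 4, 0, 0; Σd² = 8
ρ = 1 − 6·8/(5·24) = 1 − 48/120 = 0.600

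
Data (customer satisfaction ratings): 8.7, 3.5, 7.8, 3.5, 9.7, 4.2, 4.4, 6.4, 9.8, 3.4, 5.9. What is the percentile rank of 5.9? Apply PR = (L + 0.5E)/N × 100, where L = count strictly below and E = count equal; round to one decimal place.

50.0

N = 11.
Strictly below 5.9: 5. Equal to 5.9: 1.
PR = (5 + 0.5·1)/11 × 100 = 50.0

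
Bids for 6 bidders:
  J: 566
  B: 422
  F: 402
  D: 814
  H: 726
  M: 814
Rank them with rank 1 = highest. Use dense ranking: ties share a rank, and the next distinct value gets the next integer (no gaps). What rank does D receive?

1

Sorted (descending): 814, 814, 726, 566, 422, 402
The 2 values of 814 share dense rank 1.
Remaining distinct values take the next consecutive integers.
D has value 814 → rank 1.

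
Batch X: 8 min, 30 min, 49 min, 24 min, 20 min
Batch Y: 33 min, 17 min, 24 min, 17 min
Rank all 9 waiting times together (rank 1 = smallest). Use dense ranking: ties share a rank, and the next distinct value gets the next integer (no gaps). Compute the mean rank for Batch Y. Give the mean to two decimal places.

Sorted (ascending): 8, 17, 17, 20, 24, 24, 30, 33, 49
The 2 values of 17 share dense rank 2.
The 2 values of 24 share dense rank 4.
Remaining distinct values take the next consecutive integers.
Batch Y values → pooled ranks: 33→6, 17→2, 24→4, 17→2
Mean rank = (6 + 2 + 4 + 2) / 4 = 3.50

3.50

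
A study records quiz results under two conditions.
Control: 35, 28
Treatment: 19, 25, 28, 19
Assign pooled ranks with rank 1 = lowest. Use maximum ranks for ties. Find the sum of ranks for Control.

Sorted (ascending): 19, 19, 25, 28, 28, 35
The 2 values of 19 occupy positions 1–2 → each gets rank 2.
The 2 values of 28 occupy positions 4–5 → each gets rank 5.
Control values → pooled ranks: 35→6, 28→5
Rank sum = 6 + 5 = 11

11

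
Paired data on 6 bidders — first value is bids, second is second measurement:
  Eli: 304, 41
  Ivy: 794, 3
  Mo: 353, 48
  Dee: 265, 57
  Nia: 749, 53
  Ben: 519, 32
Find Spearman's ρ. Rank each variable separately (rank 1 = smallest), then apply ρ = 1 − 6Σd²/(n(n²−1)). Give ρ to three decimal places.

-0.600

Ranks of variable 1: 2, 6, 3, 1, 5, 4
Ranks of variable 2: 3, 1, 4, 6, 5, 2
d = r₁ − r₂: -1, 5, -1, -5, 0, 2
d²: 1, 25, 1, 25, 0, 4; Σd² = 56
ρ = 1 − 6·56/(6·35) = 1 − 336/210 = -0.600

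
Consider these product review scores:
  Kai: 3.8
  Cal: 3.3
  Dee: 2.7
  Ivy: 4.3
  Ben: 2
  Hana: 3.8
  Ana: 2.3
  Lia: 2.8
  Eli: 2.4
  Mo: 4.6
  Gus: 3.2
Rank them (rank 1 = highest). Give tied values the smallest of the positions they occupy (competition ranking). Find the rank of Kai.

Sorted (descending): 4.6, 4.3, 3.8, 3.8, 3.3, 3.2, 2.8, 2.7, 2.4, 2.3, 2
The 2 values of 3.8 occupy positions 3–4 → each gets rank 3.
Kai has value 3.8 → rank 3.

3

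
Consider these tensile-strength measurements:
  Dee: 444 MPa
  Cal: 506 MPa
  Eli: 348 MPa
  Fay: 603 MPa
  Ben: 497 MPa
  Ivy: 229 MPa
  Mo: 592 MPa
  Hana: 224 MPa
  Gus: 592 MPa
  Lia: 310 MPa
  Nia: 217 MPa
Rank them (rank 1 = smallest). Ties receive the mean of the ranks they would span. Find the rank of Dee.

Sorted (ascending): 217, 224, 229, 310, 348, 444, 497, 506, 592, 592, 603
The 2 values of 592 occupy positions 9–10 → average rank (9+10)/2 = 9.5.
Dee has value 444 MPa → rank 6.

6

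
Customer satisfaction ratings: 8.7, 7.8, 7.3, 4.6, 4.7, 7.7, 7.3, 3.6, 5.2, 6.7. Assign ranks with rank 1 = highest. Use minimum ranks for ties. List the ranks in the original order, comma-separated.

Sorted (descending): 8.7, 7.8, 7.7, 7.3, 7.3, 6.7, 5.2, 4.7, 4.6, 3.6
The 2 values of 7.3 occupy positions 4–5 → each gets rank 4.

1, 2, 4, 9, 8, 3, 4, 10, 7, 6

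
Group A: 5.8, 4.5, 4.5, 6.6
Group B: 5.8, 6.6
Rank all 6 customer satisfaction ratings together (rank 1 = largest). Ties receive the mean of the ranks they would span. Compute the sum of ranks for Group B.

Sorted (descending): 6.6, 6.6, 5.8, 5.8, 4.5, 4.5
The 2 values of 6.6 occupy positions 1–2 → average rank (1+2)/2 = 1.5.
The 2 values of 5.8 occupy positions 3–4 → average rank (3+4)/2 = 3.5.
The 2 values of 4.5 occupy positions 5–6 → average rank (5+6)/2 = 5.5.
Group B values → pooled ranks: 5.8→3.5, 6.6→1.5
Rank sum = 3.5 + 1.5 = 5

5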